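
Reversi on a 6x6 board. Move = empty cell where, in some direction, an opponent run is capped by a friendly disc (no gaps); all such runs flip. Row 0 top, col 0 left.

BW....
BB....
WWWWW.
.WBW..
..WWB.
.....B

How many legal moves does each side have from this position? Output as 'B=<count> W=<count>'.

Answer: B=8 W=3

Derivation:
-- B to move --
(0,2): flips 1 -> legal
(1,2): flips 1 -> legal
(1,3): no bracket -> illegal
(1,4): flips 1 -> legal
(1,5): no bracket -> illegal
(2,5): no bracket -> illegal
(3,0): flips 2 -> legal
(3,4): flips 1 -> legal
(3,5): no bracket -> illegal
(4,0): no bracket -> illegal
(4,1): flips 4 -> legal
(5,1): no bracket -> illegal
(5,2): flips 1 -> legal
(5,3): no bracket -> illegal
(5,4): flips 1 -> legal
B mobility = 8
-- W to move --
(0,2): flips 1 -> legal
(1,2): no bracket -> illegal
(3,4): no bracket -> illegal
(3,5): no bracket -> illegal
(4,1): flips 1 -> legal
(4,5): flips 1 -> legal
(5,3): no bracket -> illegal
(5,4): no bracket -> illegal
W mobility = 3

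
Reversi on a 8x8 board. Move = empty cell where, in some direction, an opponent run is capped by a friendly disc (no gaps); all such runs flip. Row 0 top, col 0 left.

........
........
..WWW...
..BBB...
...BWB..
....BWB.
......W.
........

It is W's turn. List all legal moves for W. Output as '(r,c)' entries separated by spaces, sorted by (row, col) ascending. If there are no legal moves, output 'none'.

(2,1): no bracket -> illegal
(2,5): no bracket -> illegal
(3,1): no bracket -> illegal
(3,5): flips 1 -> legal
(3,6): no bracket -> illegal
(4,1): flips 1 -> legal
(4,2): flips 3 -> legal
(4,6): flips 2 -> legal
(4,7): no bracket -> illegal
(5,2): no bracket -> illegal
(5,3): flips 3 -> legal
(5,7): flips 1 -> legal
(6,3): no bracket -> illegal
(6,4): flips 1 -> legal
(6,5): no bracket -> illegal
(6,7): flips 3 -> legal

Answer: (3,5) (4,1) (4,2) (4,6) (5,3) (5,7) (6,4) (6,7)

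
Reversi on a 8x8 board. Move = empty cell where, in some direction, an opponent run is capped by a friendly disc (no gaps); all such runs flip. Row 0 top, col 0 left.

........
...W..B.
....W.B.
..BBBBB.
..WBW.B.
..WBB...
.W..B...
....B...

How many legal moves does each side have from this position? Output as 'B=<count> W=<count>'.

-- B to move --
(0,2): flips 2 -> legal
(0,3): no bracket -> illegal
(0,4): no bracket -> illegal
(1,2): no bracket -> illegal
(1,4): flips 1 -> legal
(1,5): flips 1 -> legal
(2,2): no bracket -> illegal
(2,3): no bracket -> illegal
(2,5): no bracket -> illegal
(3,1): flips 1 -> legal
(4,1): flips 1 -> legal
(4,5): flips 1 -> legal
(5,0): no bracket -> illegal
(5,1): flips 2 -> legal
(5,5): flips 1 -> legal
(6,0): no bracket -> illegal
(6,2): flips 2 -> legal
(6,3): no bracket -> illegal
(7,0): flips 2 -> legal
(7,1): no bracket -> illegal
(7,2): no bracket -> illegal
B mobility = 10
-- W to move --
(0,5): no bracket -> illegal
(0,6): no bracket -> illegal
(0,7): no bracket -> illegal
(1,5): no bracket -> illegal
(1,7): flips 2 -> legal
(2,1): no bracket -> illegal
(2,2): flips 2 -> legal
(2,3): no bracket -> illegal
(2,5): flips 2 -> legal
(2,7): no bracket -> illegal
(3,1): no bracket -> illegal
(3,7): no bracket -> illegal
(4,1): no bracket -> illegal
(4,5): no bracket -> illegal
(4,7): no bracket -> illegal
(5,5): flips 2 -> legal
(5,6): no bracket -> illegal
(5,7): flips 2 -> legal
(6,2): flips 1 -> legal
(6,3): no bracket -> illegal
(6,5): no bracket -> illegal
(7,3): no bracket -> illegal
(7,5): flips 2 -> legal
W mobility = 7

Answer: B=10 W=7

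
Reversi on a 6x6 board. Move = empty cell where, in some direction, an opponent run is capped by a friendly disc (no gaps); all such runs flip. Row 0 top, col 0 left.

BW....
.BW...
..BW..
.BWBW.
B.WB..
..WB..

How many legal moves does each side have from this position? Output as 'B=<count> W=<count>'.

Answer: B=8 W=7

Derivation:
-- B to move --
(0,2): flips 2 -> legal
(0,3): no bracket -> illegal
(1,0): no bracket -> illegal
(1,3): flips 2 -> legal
(1,4): no bracket -> illegal
(2,1): flips 1 -> legal
(2,4): flips 1 -> legal
(2,5): flips 1 -> legal
(3,5): flips 1 -> legal
(4,1): flips 1 -> legal
(4,4): no bracket -> illegal
(4,5): no bracket -> illegal
(5,1): flips 2 -> legal
B mobility = 8
-- W to move --
(0,2): no bracket -> illegal
(1,0): flips 1 -> legal
(1,3): no bracket -> illegal
(2,0): flips 1 -> legal
(2,1): flips 2 -> legal
(2,4): flips 1 -> legal
(3,0): flips 1 -> legal
(4,1): no bracket -> illegal
(4,4): flips 1 -> legal
(5,0): no bracket -> illegal
(5,1): no bracket -> illegal
(5,4): flips 2 -> legal
W mobility = 7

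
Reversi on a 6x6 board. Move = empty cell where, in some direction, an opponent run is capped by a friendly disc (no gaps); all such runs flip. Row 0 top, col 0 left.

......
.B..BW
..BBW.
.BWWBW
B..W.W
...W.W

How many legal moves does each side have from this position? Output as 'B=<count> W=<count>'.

Answer: B=5 W=9

Derivation:
-- B to move --
(0,4): no bracket -> illegal
(0,5): no bracket -> illegal
(1,3): no bracket -> illegal
(2,1): no bracket -> illegal
(2,5): flips 1 -> legal
(4,1): flips 1 -> legal
(4,2): flips 1 -> legal
(4,4): flips 1 -> legal
(5,2): flips 1 -> legal
(5,4): no bracket -> illegal
B mobility = 5
-- W to move --
(0,0): flips 2 -> legal
(0,1): no bracket -> illegal
(0,2): no bracket -> illegal
(0,3): no bracket -> illegal
(0,4): flips 1 -> legal
(0,5): flips 2 -> legal
(1,0): no bracket -> illegal
(1,2): flips 3 -> legal
(1,3): flips 2 -> legal
(2,0): no bracket -> illegal
(2,1): flips 2 -> legal
(2,5): flips 1 -> legal
(3,0): flips 1 -> legal
(4,1): no bracket -> illegal
(4,2): no bracket -> illegal
(4,4): flips 1 -> legal
(5,0): no bracket -> illegal
(5,1): no bracket -> illegal
W mobility = 9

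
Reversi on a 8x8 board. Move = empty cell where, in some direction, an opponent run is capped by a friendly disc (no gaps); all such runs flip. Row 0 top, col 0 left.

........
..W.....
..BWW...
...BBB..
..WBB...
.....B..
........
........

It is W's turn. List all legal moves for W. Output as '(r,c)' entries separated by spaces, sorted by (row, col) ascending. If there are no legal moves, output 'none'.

(1,1): no bracket -> illegal
(1,3): no bracket -> illegal
(2,1): flips 1 -> legal
(2,5): no bracket -> illegal
(2,6): no bracket -> illegal
(3,1): no bracket -> illegal
(3,2): flips 1 -> legal
(3,6): no bracket -> illegal
(4,5): flips 3 -> legal
(4,6): flips 1 -> legal
(5,2): no bracket -> illegal
(5,3): flips 2 -> legal
(5,4): flips 2 -> legal
(5,6): no bracket -> illegal
(6,4): no bracket -> illegal
(6,5): no bracket -> illegal
(6,6): no bracket -> illegal

Answer: (2,1) (3,2) (4,5) (4,6) (5,3) (5,4)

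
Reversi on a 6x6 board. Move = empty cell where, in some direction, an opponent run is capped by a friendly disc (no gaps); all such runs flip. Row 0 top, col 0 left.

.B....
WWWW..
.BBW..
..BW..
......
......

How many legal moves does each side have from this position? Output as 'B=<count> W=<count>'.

-- B to move --
(0,0): flips 1 -> legal
(0,2): flips 1 -> legal
(0,3): flips 1 -> legal
(0,4): flips 1 -> legal
(1,4): flips 1 -> legal
(2,0): no bracket -> illegal
(2,4): flips 1 -> legal
(3,4): flips 3 -> legal
(4,2): no bracket -> illegal
(4,3): no bracket -> illegal
(4,4): flips 1 -> legal
B mobility = 8
-- W to move --
(0,0): no bracket -> illegal
(0,2): no bracket -> illegal
(2,0): flips 2 -> legal
(3,0): flips 1 -> legal
(3,1): flips 3 -> legal
(4,1): flips 1 -> legal
(4,2): flips 2 -> legal
(4,3): flips 2 -> legal
W mobility = 6

Answer: B=8 W=6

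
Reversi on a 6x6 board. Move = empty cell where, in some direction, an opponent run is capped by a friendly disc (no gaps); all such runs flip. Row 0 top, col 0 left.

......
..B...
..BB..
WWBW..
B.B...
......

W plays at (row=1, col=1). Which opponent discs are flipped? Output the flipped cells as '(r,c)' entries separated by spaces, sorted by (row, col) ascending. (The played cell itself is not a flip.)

Answer: (2,2)

Derivation:
Dir NW: first cell '.' (not opp) -> no flip
Dir N: first cell '.' (not opp) -> no flip
Dir NE: first cell '.' (not opp) -> no flip
Dir W: first cell '.' (not opp) -> no flip
Dir E: opp run (1,2), next='.' -> no flip
Dir SW: first cell '.' (not opp) -> no flip
Dir S: first cell '.' (not opp) -> no flip
Dir SE: opp run (2,2) capped by W -> flip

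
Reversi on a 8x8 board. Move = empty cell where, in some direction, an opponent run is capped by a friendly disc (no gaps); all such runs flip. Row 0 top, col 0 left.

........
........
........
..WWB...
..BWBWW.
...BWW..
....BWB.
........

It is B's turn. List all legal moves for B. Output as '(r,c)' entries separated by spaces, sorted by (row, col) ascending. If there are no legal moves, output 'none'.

(2,1): no bracket -> illegal
(2,2): flips 2 -> legal
(2,3): flips 2 -> legal
(2,4): flips 1 -> legal
(3,1): flips 2 -> legal
(3,5): no bracket -> illegal
(3,6): no bracket -> illegal
(3,7): flips 2 -> legal
(4,1): no bracket -> illegal
(4,7): flips 2 -> legal
(5,2): flips 1 -> legal
(5,6): flips 3 -> legal
(5,7): no bracket -> illegal
(6,3): no bracket -> illegal
(7,4): no bracket -> illegal
(7,5): no bracket -> illegal
(7,6): no bracket -> illegal

Answer: (2,2) (2,3) (2,4) (3,1) (3,7) (4,7) (5,2) (5,6)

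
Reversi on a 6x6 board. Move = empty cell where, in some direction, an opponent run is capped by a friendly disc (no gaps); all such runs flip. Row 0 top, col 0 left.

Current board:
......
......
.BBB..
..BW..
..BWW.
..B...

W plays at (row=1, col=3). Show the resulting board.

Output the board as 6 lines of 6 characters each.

Answer: ......
...W..
.BBW..
..BW..
..BWW.
..B...

Derivation:
Place W at (1,3); scan 8 dirs for brackets.
Dir NW: first cell '.' (not opp) -> no flip
Dir N: first cell '.' (not opp) -> no flip
Dir NE: first cell '.' (not opp) -> no flip
Dir W: first cell '.' (not opp) -> no flip
Dir E: first cell '.' (not opp) -> no flip
Dir SW: opp run (2,2), next='.' -> no flip
Dir S: opp run (2,3) capped by W -> flip
Dir SE: first cell '.' (not opp) -> no flip
All flips: (2,3)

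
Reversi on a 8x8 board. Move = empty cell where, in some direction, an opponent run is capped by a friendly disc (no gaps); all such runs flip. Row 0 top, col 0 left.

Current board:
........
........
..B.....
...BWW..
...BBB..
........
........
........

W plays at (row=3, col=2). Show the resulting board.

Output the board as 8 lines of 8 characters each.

Answer: ........
........
..B.....
..WWWW..
...BBB..
........
........
........

Derivation:
Place W at (3,2); scan 8 dirs for brackets.
Dir NW: first cell '.' (not opp) -> no flip
Dir N: opp run (2,2), next='.' -> no flip
Dir NE: first cell '.' (not opp) -> no flip
Dir W: first cell '.' (not opp) -> no flip
Dir E: opp run (3,3) capped by W -> flip
Dir SW: first cell '.' (not opp) -> no flip
Dir S: first cell '.' (not opp) -> no flip
Dir SE: opp run (4,3), next='.' -> no flip
All flips: (3,3)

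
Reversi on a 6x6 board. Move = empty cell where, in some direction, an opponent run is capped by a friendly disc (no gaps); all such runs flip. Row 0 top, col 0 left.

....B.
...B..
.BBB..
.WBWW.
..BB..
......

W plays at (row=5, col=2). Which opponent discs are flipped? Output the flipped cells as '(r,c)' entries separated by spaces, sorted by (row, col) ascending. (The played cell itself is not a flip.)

Answer: (4,3)

Derivation:
Dir NW: first cell '.' (not opp) -> no flip
Dir N: opp run (4,2) (3,2) (2,2), next='.' -> no flip
Dir NE: opp run (4,3) capped by W -> flip
Dir W: first cell '.' (not opp) -> no flip
Dir E: first cell '.' (not opp) -> no flip
Dir SW: edge -> no flip
Dir S: edge -> no flip
Dir SE: edge -> no flip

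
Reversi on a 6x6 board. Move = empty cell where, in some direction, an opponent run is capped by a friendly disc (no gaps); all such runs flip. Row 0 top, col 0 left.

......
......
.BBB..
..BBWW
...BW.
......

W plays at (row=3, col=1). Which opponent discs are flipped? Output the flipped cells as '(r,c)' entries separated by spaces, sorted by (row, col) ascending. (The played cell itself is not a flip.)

Dir NW: first cell '.' (not opp) -> no flip
Dir N: opp run (2,1), next='.' -> no flip
Dir NE: opp run (2,2), next='.' -> no flip
Dir W: first cell '.' (not opp) -> no flip
Dir E: opp run (3,2) (3,3) capped by W -> flip
Dir SW: first cell '.' (not opp) -> no flip
Dir S: first cell '.' (not opp) -> no flip
Dir SE: first cell '.' (not opp) -> no flip

Answer: (3,2) (3,3)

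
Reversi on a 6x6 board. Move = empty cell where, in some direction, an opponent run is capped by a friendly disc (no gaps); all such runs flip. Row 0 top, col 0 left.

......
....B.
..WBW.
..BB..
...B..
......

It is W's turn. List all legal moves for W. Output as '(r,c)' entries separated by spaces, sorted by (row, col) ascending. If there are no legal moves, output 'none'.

(0,3): no bracket -> illegal
(0,4): flips 1 -> legal
(0,5): no bracket -> illegal
(1,2): no bracket -> illegal
(1,3): no bracket -> illegal
(1,5): no bracket -> illegal
(2,1): no bracket -> illegal
(2,5): no bracket -> illegal
(3,1): no bracket -> illegal
(3,4): no bracket -> illegal
(4,1): no bracket -> illegal
(4,2): flips 2 -> legal
(4,4): flips 1 -> legal
(5,2): no bracket -> illegal
(5,3): no bracket -> illegal
(5,4): no bracket -> illegal

Answer: (0,4) (4,2) (4,4)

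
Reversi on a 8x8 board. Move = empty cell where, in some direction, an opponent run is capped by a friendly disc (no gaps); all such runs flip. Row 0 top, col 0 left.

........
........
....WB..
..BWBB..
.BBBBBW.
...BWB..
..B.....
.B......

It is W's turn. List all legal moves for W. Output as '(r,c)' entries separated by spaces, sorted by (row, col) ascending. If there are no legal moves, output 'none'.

Answer: (2,1) (2,6) (3,1) (3,6) (4,0) (5,1) (5,2) (5,6) (6,3) (6,4) (6,6)

Derivation:
(1,4): no bracket -> illegal
(1,5): no bracket -> illegal
(1,6): no bracket -> illegal
(2,1): flips 2 -> legal
(2,2): no bracket -> illegal
(2,3): no bracket -> illegal
(2,6): flips 1 -> legal
(3,0): no bracket -> illegal
(3,1): flips 1 -> legal
(3,6): flips 3 -> legal
(4,0): flips 5 -> legal
(5,0): no bracket -> illegal
(5,1): flips 1 -> legal
(5,2): flips 1 -> legal
(5,6): flips 1 -> legal
(6,0): no bracket -> illegal
(6,1): no bracket -> illegal
(6,3): flips 2 -> legal
(6,4): flips 1 -> legal
(6,5): no bracket -> illegal
(6,6): flips 2 -> legal
(7,0): no bracket -> illegal
(7,2): no bracket -> illegal
(7,3): no bracket -> illegal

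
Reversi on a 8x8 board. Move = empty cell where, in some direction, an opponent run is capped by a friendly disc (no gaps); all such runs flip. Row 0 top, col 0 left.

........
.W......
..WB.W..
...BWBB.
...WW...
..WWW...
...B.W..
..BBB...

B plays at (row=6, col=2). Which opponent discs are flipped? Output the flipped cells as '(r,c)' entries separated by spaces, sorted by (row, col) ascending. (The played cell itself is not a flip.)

Dir NW: first cell '.' (not opp) -> no flip
Dir N: opp run (5,2), next='.' -> no flip
Dir NE: opp run (5,3) (4,4) capped by B -> flip
Dir W: first cell '.' (not opp) -> no flip
Dir E: first cell 'B' (not opp) -> no flip
Dir SW: first cell '.' (not opp) -> no flip
Dir S: first cell 'B' (not opp) -> no flip
Dir SE: first cell 'B' (not opp) -> no flip

Answer: (4,4) (5,3)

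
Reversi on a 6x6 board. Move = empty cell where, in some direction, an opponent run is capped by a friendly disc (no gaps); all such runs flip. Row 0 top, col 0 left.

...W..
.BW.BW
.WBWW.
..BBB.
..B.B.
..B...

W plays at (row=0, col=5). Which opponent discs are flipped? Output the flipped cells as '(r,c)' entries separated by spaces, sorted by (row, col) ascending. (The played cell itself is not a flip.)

Dir NW: edge -> no flip
Dir N: edge -> no flip
Dir NE: edge -> no flip
Dir W: first cell '.' (not opp) -> no flip
Dir E: edge -> no flip
Dir SW: opp run (1,4) capped by W -> flip
Dir S: first cell 'W' (not opp) -> no flip
Dir SE: edge -> no flip

Answer: (1,4)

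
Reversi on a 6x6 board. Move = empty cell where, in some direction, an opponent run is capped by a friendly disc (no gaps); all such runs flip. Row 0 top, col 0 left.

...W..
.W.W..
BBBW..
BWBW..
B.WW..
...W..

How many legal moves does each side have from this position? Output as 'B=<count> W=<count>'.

Answer: B=11 W=3

Derivation:
-- B to move --
(0,0): flips 1 -> legal
(0,1): flips 1 -> legal
(0,2): flips 1 -> legal
(0,4): flips 1 -> legal
(1,0): no bracket -> illegal
(1,2): no bracket -> illegal
(1,4): flips 1 -> legal
(2,4): flips 1 -> legal
(3,4): flips 1 -> legal
(4,1): flips 1 -> legal
(4,4): flips 1 -> legal
(5,1): no bracket -> illegal
(5,2): flips 1 -> legal
(5,4): flips 1 -> legal
B mobility = 11
-- W to move --
(1,0): flips 2 -> legal
(1,2): flips 2 -> legal
(4,1): flips 1 -> legal
(5,0): no bracket -> illegal
(5,1): no bracket -> illegal
W mobility = 3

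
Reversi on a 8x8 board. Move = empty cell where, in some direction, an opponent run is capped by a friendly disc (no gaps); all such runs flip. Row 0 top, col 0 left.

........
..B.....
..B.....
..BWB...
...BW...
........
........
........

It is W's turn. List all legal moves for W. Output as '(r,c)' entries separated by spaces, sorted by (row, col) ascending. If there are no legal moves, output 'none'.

(0,1): no bracket -> illegal
(0,2): no bracket -> illegal
(0,3): no bracket -> illegal
(1,1): flips 1 -> legal
(1,3): no bracket -> illegal
(2,1): no bracket -> illegal
(2,3): no bracket -> illegal
(2,4): flips 1 -> legal
(2,5): no bracket -> illegal
(3,1): flips 1 -> legal
(3,5): flips 1 -> legal
(4,1): no bracket -> illegal
(4,2): flips 1 -> legal
(4,5): no bracket -> illegal
(5,2): no bracket -> illegal
(5,3): flips 1 -> legal
(5,4): no bracket -> illegal

Answer: (1,1) (2,4) (3,1) (3,5) (4,2) (5,3)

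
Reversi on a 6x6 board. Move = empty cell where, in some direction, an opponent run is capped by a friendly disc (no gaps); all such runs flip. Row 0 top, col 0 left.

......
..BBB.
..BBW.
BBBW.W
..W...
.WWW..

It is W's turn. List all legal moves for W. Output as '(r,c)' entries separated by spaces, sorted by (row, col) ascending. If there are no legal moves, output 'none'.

(0,1): no bracket -> illegal
(0,2): flips 4 -> legal
(0,3): flips 2 -> legal
(0,4): flips 1 -> legal
(0,5): no bracket -> illegal
(1,1): flips 1 -> legal
(1,5): no bracket -> illegal
(2,0): flips 1 -> legal
(2,1): flips 2 -> legal
(2,5): no bracket -> illegal
(3,4): no bracket -> illegal
(4,0): no bracket -> illegal
(4,1): no bracket -> illegal
(4,3): no bracket -> illegal

Answer: (0,2) (0,3) (0,4) (1,1) (2,0) (2,1)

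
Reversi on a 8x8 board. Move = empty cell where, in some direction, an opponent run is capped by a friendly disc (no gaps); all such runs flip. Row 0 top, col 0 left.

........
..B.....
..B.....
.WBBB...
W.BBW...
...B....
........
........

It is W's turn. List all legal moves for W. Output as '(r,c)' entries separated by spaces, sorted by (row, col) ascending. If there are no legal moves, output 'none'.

Answer: (1,1) (1,3) (2,4) (3,5) (4,1) (6,2) (6,4)

Derivation:
(0,1): no bracket -> illegal
(0,2): no bracket -> illegal
(0,3): no bracket -> illegal
(1,1): flips 2 -> legal
(1,3): flips 1 -> legal
(2,1): no bracket -> illegal
(2,3): no bracket -> illegal
(2,4): flips 1 -> legal
(2,5): no bracket -> illegal
(3,5): flips 3 -> legal
(4,1): flips 2 -> legal
(4,5): no bracket -> illegal
(5,1): no bracket -> illegal
(5,2): no bracket -> illegal
(5,4): no bracket -> illegal
(6,2): flips 1 -> legal
(6,3): no bracket -> illegal
(6,4): flips 2 -> legal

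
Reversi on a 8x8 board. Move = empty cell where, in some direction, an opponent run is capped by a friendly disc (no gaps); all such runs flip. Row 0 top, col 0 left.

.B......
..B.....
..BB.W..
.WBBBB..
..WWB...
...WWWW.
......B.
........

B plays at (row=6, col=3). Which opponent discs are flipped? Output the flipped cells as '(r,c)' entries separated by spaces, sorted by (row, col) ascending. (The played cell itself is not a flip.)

Answer: (4,3) (5,3)

Derivation:
Dir NW: first cell '.' (not opp) -> no flip
Dir N: opp run (5,3) (4,3) capped by B -> flip
Dir NE: opp run (5,4), next='.' -> no flip
Dir W: first cell '.' (not opp) -> no flip
Dir E: first cell '.' (not opp) -> no flip
Dir SW: first cell '.' (not opp) -> no flip
Dir S: first cell '.' (not opp) -> no flip
Dir SE: first cell '.' (not opp) -> no flip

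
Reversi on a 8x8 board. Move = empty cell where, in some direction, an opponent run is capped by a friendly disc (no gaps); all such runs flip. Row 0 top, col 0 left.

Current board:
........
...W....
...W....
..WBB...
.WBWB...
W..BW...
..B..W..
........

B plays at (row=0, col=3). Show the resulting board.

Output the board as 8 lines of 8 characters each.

Place B at (0,3); scan 8 dirs for brackets.
Dir NW: edge -> no flip
Dir N: edge -> no flip
Dir NE: edge -> no flip
Dir W: first cell '.' (not opp) -> no flip
Dir E: first cell '.' (not opp) -> no flip
Dir SW: first cell '.' (not opp) -> no flip
Dir S: opp run (1,3) (2,3) capped by B -> flip
Dir SE: first cell '.' (not opp) -> no flip
All flips: (1,3) (2,3)

Answer: ...B....
...B....
...B....
..WBB...
.WBWB...
W..BW...
..B..W..
........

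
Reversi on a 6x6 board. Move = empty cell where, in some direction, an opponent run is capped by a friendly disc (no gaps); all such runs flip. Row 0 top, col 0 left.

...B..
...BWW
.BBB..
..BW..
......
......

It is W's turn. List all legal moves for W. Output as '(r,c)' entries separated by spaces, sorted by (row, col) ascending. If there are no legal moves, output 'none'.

(0,2): no bracket -> illegal
(0,4): no bracket -> illegal
(1,0): no bracket -> illegal
(1,1): flips 1 -> legal
(1,2): flips 1 -> legal
(2,0): no bracket -> illegal
(2,4): no bracket -> illegal
(3,0): no bracket -> illegal
(3,1): flips 1 -> legal
(3,4): no bracket -> illegal
(4,1): flips 2 -> legal
(4,2): no bracket -> illegal
(4,3): no bracket -> illegal

Answer: (1,1) (1,2) (3,1) (4,1)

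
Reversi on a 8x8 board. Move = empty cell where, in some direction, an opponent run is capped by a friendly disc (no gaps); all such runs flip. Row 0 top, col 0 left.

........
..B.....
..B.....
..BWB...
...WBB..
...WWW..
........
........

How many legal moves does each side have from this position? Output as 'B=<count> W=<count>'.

-- B to move --
(2,3): no bracket -> illegal
(2,4): no bracket -> illegal
(4,2): flips 1 -> legal
(4,6): no bracket -> illegal
(5,2): flips 1 -> legal
(5,6): no bracket -> illegal
(6,2): flips 1 -> legal
(6,3): flips 1 -> legal
(6,4): flips 1 -> legal
(6,5): flips 3 -> legal
(6,6): flips 1 -> legal
B mobility = 7
-- W to move --
(0,1): no bracket -> illegal
(0,2): no bracket -> illegal
(0,3): no bracket -> illegal
(1,1): flips 1 -> legal
(1,3): no bracket -> illegal
(2,1): flips 1 -> legal
(2,3): no bracket -> illegal
(2,4): flips 2 -> legal
(2,5): flips 1 -> legal
(3,1): flips 1 -> legal
(3,5): flips 3 -> legal
(3,6): flips 1 -> legal
(4,1): no bracket -> illegal
(4,2): no bracket -> illegal
(4,6): flips 2 -> legal
(5,6): no bracket -> illegal
W mobility = 8

Answer: B=7 W=8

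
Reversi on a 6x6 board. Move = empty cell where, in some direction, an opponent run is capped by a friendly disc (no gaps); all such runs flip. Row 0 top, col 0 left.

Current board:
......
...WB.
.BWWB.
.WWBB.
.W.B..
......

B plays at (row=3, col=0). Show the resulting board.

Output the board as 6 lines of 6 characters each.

Answer: ......
...WB.
.BWWB.
BBBBB.
.W.B..
......

Derivation:
Place B at (3,0); scan 8 dirs for brackets.
Dir NW: edge -> no flip
Dir N: first cell '.' (not opp) -> no flip
Dir NE: first cell 'B' (not opp) -> no flip
Dir W: edge -> no flip
Dir E: opp run (3,1) (3,2) capped by B -> flip
Dir SW: edge -> no flip
Dir S: first cell '.' (not opp) -> no flip
Dir SE: opp run (4,1), next='.' -> no flip
All flips: (3,1) (3,2)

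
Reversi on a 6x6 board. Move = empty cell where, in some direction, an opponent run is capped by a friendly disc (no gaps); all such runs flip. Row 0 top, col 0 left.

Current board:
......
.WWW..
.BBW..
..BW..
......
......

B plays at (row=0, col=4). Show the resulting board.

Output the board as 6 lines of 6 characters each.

Place B at (0,4); scan 8 dirs for brackets.
Dir NW: edge -> no flip
Dir N: edge -> no flip
Dir NE: edge -> no flip
Dir W: first cell '.' (not opp) -> no flip
Dir E: first cell '.' (not opp) -> no flip
Dir SW: opp run (1,3) capped by B -> flip
Dir S: first cell '.' (not opp) -> no flip
Dir SE: first cell '.' (not opp) -> no flip
All flips: (1,3)

Answer: ....B.
.WWB..
.BBW..
..BW..
......
......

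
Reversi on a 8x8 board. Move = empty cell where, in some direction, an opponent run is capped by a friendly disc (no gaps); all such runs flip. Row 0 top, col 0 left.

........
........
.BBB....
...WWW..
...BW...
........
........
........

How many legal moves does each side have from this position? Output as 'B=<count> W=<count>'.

-- B to move --
(2,4): no bracket -> illegal
(2,5): flips 1 -> legal
(2,6): no bracket -> illegal
(3,2): no bracket -> illegal
(3,6): no bracket -> illegal
(4,2): no bracket -> illegal
(4,5): flips 2 -> legal
(4,6): no bracket -> illegal
(5,3): no bracket -> illegal
(5,4): no bracket -> illegal
(5,5): flips 2 -> legal
B mobility = 3
-- W to move --
(1,0): no bracket -> illegal
(1,1): flips 1 -> legal
(1,2): flips 1 -> legal
(1,3): flips 1 -> legal
(1,4): no bracket -> illegal
(2,0): no bracket -> illegal
(2,4): no bracket -> illegal
(3,0): no bracket -> illegal
(3,1): no bracket -> illegal
(3,2): no bracket -> illegal
(4,2): flips 1 -> legal
(5,2): flips 1 -> legal
(5,3): flips 1 -> legal
(5,4): no bracket -> illegal
W mobility = 6

Answer: B=3 W=6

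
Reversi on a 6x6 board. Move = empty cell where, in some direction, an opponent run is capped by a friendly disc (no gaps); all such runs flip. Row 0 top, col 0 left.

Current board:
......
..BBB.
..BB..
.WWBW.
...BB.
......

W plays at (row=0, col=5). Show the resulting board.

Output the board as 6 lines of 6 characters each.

Answer: .....W
..BBW.
..BW..
.WWBW.
...BB.
......

Derivation:
Place W at (0,5); scan 8 dirs for brackets.
Dir NW: edge -> no flip
Dir N: edge -> no flip
Dir NE: edge -> no flip
Dir W: first cell '.' (not opp) -> no flip
Dir E: edge -> no flip
Dir SW: opp run (1,4) (2,3) capped by W -> flip
Dir S: first cell '.' (not opp) -> no flip
Dir SE: edge -> no flip
All flips: (1,4) (2,3)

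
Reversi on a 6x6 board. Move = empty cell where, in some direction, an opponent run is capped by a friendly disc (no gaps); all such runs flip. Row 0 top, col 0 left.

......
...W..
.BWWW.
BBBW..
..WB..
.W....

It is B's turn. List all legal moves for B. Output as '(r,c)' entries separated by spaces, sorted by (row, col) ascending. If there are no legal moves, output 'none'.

(0,2): no bracket -> illegal
(0,3): flips 3 -> legal
(0,4): flips 2 -> legal
(1,1): no bracket -> illegal
(1,2): flips 1 -> legal
(1,4): flips 1 -> legal
(1,5): no bracket -> illegal
(2,5): flips 3 -> legal
(3,4): flips 1 -> legal
(3,5): no bracket -> illegal
(4,0): no bracket -> illegal
(4,1): flips 1 -> legal
(4,4): no bracket -> illegal
(5,0): no bracket -> illegal
(5,2): flips 1 -> legal
(5,3): flips 1 -> legal

Answer: (0,3) (0,4) (1,2) (1,4) (2,5) (3,4) (4,1) (5,2) (5,3)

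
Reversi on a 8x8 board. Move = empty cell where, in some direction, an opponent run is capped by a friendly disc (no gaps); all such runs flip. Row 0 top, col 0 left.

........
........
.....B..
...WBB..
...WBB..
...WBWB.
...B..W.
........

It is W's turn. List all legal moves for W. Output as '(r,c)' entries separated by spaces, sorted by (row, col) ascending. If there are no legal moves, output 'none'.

Answer: (1,5) (1,6) (2,6) (3,6) (4,6) (5,7) (6,5) (7,3)

Derivation:
(1,4): no bracket -> illegal
(1,5): flips 3 -> legal
(1,6): flips 2 -> legal
(2,3): no bracket -> illegal
(2,4): no bracket -> illegal
(2,6): flips 2 -> legal
(3,6): flips 2 -> legal
(4,6): flips 3 -> legal
(4,7): no bracket -> illegal
(5,2): no bracket -> illegal
(5,7): flips 1 -> legal
(6,2): no bracket -> illegal
(6,4): no bracket -> illegal
(6,5): flips 1 -> legal
(6,7): no bracket -> illegal
(7,2): no bracket -> illegal
(7,3): flips 1 -> legal
(7,4): no bracket -> illegal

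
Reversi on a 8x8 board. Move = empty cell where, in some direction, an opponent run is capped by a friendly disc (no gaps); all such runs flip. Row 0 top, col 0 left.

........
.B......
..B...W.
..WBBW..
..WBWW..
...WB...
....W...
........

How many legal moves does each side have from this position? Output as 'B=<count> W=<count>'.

Answer: B=11 W=7

Derivation:
-- B to move --
(1,5): no bracket -> illegal
(1,6): no bracket -> illegal
(1,7): no bracket -> illegal
(2,1): flips 1 -> legal
(2,3): no bracket -> illegal
(2,4): no bracket -> illegal
(2,5): no bracket -> illegal
(2,7): no bracket -> illegal
(3,1): flips 1 -> legal
(3,6): flips 2 -> legal
(3,7): no bracket -> illegal
(4,1): flips 1 -> legal
(4,6): flips 2 -> legal
(5,1): flips 1 -> legal
(5,2): flips 3 -> legal
(5,5): flips 1 -> legal
(5,6): flips 1 -> legal
(6,2): no bracket -> illegal
(6,3): flips 1 -> legal
(6,5): no bracket -> illegal
(7,3): no bracket -> illegal
(7,4): flips 1 -> legal
(7,5): no bracket -> illegal
B mobility = 11
-- W to move --
(0,0): flips 3 -> legal
(0,1): no bracket -> illegal
(0,2): no bracket -> illegal
(1,0): no bracket -> illegal
(1,2): flips 1 -> legal
(1,3): no bracket -> illegal
(2,0): no bracket -> illegal
(2,1): no bracket -> illegal
(2,3): flips 3 -> legal
(2,4): flips 2 -> legal
(2,5): no bracket -> illegal
(3,1): no bracket -> illegal
(5,2): no bracket -> illegal
(5,5): flips 1 -> legal
(6,3): flips 1 -> legal
(6,5): flips 2 -> legal
W mobility = 7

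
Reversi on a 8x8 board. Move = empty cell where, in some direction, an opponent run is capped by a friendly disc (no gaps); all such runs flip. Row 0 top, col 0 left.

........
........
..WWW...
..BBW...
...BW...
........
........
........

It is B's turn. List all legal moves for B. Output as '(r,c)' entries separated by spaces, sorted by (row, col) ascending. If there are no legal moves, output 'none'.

Answer: (1,1) (1,2) (1,3) (1,4) (1,5) (2,5) (3,5) (4,5) (5,5)

Derivation:
(1,1): flips 1 -> legal
(1,2): flips 1 -> legal
(1,3): flips 1 -> legal
(1,4): flips 1 -> legal
(1,5): flips 1 -> legal
(2,1): no bracket -> illegal
(2,5): flips 1 -> legal
(3,1): no bracket -> illegal
(3,5): flips 1 -> legal
(4,5): flips 1 -> legal
(5,3): no bracket -> illegal
(5,4): no bracket -> illegal
(5,5): flips 1 -> legal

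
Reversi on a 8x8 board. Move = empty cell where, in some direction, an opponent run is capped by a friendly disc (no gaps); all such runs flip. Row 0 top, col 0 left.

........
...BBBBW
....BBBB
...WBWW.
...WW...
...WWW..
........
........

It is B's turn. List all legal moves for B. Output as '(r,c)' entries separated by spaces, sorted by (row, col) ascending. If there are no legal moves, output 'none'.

Answer: (0,7) (3,2) (3,7) (4,2) (4,5) (4,6) (4,7) (5,2) (6,2) (6,4)

Derivation:
(0,6): no bracket -> illegal
(0,7): flips 1 -> legal
(2,2): no bracket -> illegal
(2,3): no bracket -> illegal
(3,2): flips 1 -> legal
(3,7): flips 2 -> legal
(4,2): flips 1 -> legal
(4,5): flips 2 -> legal
(4,6): flips 2 -> legal
(4,7): flips 1 -> legal
(5,2): flips 1 -> legal
(5,6): no bracket -> illegal
(6,2): flips 3 -> legal
(6,3): no bracket -> illegal
(6,4): flips 2 -> legal
(6,5): no bracket -> illegal
(6,6): no bracket -> illegal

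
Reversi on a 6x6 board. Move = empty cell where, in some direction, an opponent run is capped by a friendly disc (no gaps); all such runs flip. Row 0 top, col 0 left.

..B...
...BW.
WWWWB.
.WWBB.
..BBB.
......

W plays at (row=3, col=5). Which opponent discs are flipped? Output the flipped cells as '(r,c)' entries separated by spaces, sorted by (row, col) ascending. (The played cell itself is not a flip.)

Dir NW: opp run (2,4) (1,3) (0,2), next=edge -> no flip
Dir N: first cell '.' (not opp) -> no flip
Dir NE: edge -> no flip
Dir W: opp run (3,4) (3,3) capped by W -> flip
Dir E: edge -> no flip
Dir SW: opp run (4,4), next='.' -> no flip
Dir S: first cell '.' (not opp) -> no flip
Dir SE: edge -> no flip

Answer: (3,3) (3,4)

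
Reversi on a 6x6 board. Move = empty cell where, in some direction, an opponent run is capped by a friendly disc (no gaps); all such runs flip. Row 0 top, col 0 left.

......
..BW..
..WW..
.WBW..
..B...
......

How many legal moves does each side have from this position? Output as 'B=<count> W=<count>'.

Answer: B=5 W=7

Derivation:
-- B to move --
(0,2): no bracket -> illegal
(0,3): no bracket -> illegal
(0,4): no bracket -> illegal
(1,1): no bracket -> illegal
(1,4): flips 2 -> legal
(2,0): flips 1 -> legal
(2,1): no bracket -> illegal
(2,4): flips 1 -> legal
(3,0): flips 1 -> legal
(3,4): flips 2 -> legal
(4,0): no bracket -> illegal
(4,1): no bracket -> illegal
(4,3): no bracket -> illegal
(4,4): no bracket -> illegal
B mobility = 5
-- W to move --
(0,1): flips 1 -> legal
(0,2): flips 1 -> legal
(0,3): no bracket -> illegal
(1,1): flips 1 -> legal
(2,1): no bracket -> illegal
(4,1): flips 1 -> legal
(4,3): no bracket -> illegal
(5,1): flips 1 -> legal
(5,2): flips 2 -> legal
(5,3): flips 1 -> legal
W mobility = 7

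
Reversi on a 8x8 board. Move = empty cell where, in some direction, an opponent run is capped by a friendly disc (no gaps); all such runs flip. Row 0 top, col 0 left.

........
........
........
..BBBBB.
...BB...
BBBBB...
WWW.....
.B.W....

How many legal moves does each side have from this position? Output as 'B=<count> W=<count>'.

-- B to move --
(6,3): no bracket -> illegal
(6,4): no bracket -> illegal
(7,0): flips 2 -> legal
(7,2): flips 2 -> legal
(7,4): no bracket -> illegal
B mobility = 2
-- W to move --
(2,1): no bracket -> illegal
(2,2): no bracket -> illegal
(2,3): no bracket -> illegal
(2,4): no bracket -> illegal
(2,5): flips 3 -> legal
(2,6): flips 3 -> legal
(2,7): no bracket -> illegal
(3,1): no bracket -> illegal
(3,7): no bracket -> illegal
(4,0): flips 2 -> legal
(4,1): flips 1 -> legal
(4,2): flips 2 -> legal
(4,5): no bracket -> illegal
(4,6): no bracket -> illegal
(4,7): no bracket -> illegal
(5,5): no bracket -> illegal
(6,3): no bracket -> illegal
(6,4): no bracket -> illegal
(6,5): no bracket -> illegal
(7,0): no bracket -> illegal
(7,2): no bracket -> illegal
W mobility = 5

Answer: B=2 W=5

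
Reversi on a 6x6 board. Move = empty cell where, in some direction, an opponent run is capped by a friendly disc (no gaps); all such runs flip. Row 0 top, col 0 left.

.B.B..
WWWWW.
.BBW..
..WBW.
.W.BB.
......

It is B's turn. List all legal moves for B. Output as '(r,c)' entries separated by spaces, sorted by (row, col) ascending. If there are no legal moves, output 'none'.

Answer: (0,0) (0,2) (0,4) (2,4) (2,5) (3,1) (3,5) (4,2) (4,5)

Derivation:
(0,0): flips 1 -> legal
(0,2): flips 1 -> legal
(0,4): flips 1 -> legal
(0,5): no bracket -> illegal
(1,5): no bracket -> illegal
(2,0): no bracket -> illegal
(2,4): flips 2 -> legal
(2,5): flips 2 -> legal
(3,0): no bracket -> illegal
(3,1): flips 1 -> legal
(3,5): flips 1 -> legal
(4,0): no bracket -> illegal
(4,2): flips 1 -> legal
(4,5): flips 3 -> legal
(5,0): no bracket -> illegal
(5,1): no bracket -> illegal
(5,2): no bracket -> illegal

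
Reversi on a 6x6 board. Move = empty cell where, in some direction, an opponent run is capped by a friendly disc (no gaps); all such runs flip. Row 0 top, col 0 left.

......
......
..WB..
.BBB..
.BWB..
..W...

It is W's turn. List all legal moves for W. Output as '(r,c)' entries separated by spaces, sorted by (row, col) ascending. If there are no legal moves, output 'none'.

Answer: (2,0) (2,4) (3,0) (3,4) (4,0) (4,4)

Derivation:
(1,2): no bracket -> illegal
(1,3): no bracket -> illegal
(1,4): no bracket -> illegal
(2,0): flips 1 -> legal
(2,1): no bracket -> illegal
(2,4): flips 2 -> legal
(3,0): flips 1 -> legal
(3,4): flips 1 -> legal
(4,0): flips 2 -> legal
(4,4): flips 2 -> legal
(5,0): no bracket -> illegal
(5,1): no bracket -> illegal
(5,3): no bracket -> illegal
(5,4): no bracket -> illegal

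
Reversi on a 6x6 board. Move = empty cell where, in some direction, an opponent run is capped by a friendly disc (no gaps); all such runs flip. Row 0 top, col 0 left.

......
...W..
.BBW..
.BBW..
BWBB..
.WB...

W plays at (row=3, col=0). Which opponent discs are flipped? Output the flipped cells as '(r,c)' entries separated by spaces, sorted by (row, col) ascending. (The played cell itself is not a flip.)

Dir NW: edge -> no flip
Dir N: first cell '.' (not opp) -> no flip
Dir NE: opp run (2,1), next='.' -> no flip
Dir W: edge -> no flip
Dir E: opp run (3,1) (3,2) capped by W -> flip
Dir SW: edge -> no flip
Dir S: opp run (4,0), next='.' -> no flip
Dir SE: first cell 'W' (not opp) -> no flip

Answer: (3,1) (3,2)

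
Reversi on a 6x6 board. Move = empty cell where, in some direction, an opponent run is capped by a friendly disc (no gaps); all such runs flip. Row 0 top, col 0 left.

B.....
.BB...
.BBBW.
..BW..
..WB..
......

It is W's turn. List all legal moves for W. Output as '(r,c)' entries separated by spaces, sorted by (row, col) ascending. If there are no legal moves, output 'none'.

(0,1): no bracket -> illegal
(0,2): flips 3 -> legal
(0,3): no bracket -> illegal
(1,0): no bracket -> illegal
(1,3): flips 1 -> legal
(1,4): no bracket -> illegal
(2,0): flips 3 -> legal
(3,0): no bracket -> illegal
(3,1): flips 1 -> legal
(3,4): no bracket -> illegal
(4,1): no bracket -> illegal
(4,4): flips 1 -> legal
(5,2): no bracket -> illegal
(5,3): flips 1 -> legal
(5,4): no bracket -> illegal

Answer: (0,2) (1,3) (2,0) (3,1) (4,4) (5,3)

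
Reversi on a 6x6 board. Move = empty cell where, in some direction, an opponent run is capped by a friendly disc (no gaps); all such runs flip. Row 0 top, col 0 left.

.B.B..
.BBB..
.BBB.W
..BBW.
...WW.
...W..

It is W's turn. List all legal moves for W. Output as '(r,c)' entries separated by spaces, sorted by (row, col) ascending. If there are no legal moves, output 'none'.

Answer: (0,0) (1,0) (3,1)

Derivation:
(0,0): flips 3 -> legal
(0,2): no bracket -> illegal
(0,4): no bracket -> illegal
(1,0): flips 2 -> legal
(1,4): no bracket -> illegal
(2,0): no bracket -> illegal
(2,4): no bracket -> illegal
(3,0): no bracket -> illegal
(3,1): flips 2 -> legal
(4,1): no bracket -> illegal
(4,2): no bracket -> illegal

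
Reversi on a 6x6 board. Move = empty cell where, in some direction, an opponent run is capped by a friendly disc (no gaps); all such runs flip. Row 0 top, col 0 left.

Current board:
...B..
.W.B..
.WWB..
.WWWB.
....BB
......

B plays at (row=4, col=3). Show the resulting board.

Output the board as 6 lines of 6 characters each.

Place B at (4,3); scan 8 dirs for brackets.
Dir NW: opp run (3,2) (2,1), next='.' -> no flip
Dir N: opp run (3,3) capped by B -> flip
Dir NE: first cell 'B' (not opp) -> no flip
Dir W: first cell '.' (not opp) -> no flip
Dir E: first cell 'B' (not opp) -> no flip
Dir SW: first cell '.' (not opp) -> no flip
Dir S: first cell '.' (not opp) -> no flip
Dir SE: first cell '.' (not opp) -> no flip
All flips: (3,3)

Answer: ...B..
.W.B..
.WWB..
.WWBB.
...BBB
......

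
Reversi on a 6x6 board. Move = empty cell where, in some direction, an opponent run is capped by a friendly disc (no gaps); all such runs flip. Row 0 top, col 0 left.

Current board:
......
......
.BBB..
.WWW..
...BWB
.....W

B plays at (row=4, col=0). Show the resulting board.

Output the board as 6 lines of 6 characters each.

Place B at (4,0); scan 8 dirs for brackets.
Dir NW: edge -> no flip
Dir N: first cell '.' (not opp) -> no flip
Dir NE: opp run (3,1) capped by B -> flip
Dir W: edge -> no flip
Dir E: first cell '.' (not opp) -> no flip
Dir SW: edge -> no flip
Dir S: first cell '.' (not opp) -> no flip
Dir SE: first cell '.' (not opp) -> no flip
All flips: (3,1)

Answer: ......
......
.BBB..
.BWW..
B..BWB
.....W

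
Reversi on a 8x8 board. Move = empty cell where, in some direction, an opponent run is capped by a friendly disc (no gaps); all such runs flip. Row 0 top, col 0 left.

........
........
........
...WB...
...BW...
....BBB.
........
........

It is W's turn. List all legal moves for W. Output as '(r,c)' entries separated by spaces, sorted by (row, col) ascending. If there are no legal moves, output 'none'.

(2,3): no bracket -> illegal
(2,4): flips 1 -> legal
(2,5): no bracket -> illegal
(3,2): no bracket -> illegal
(3,5): flips 1 -> legal
(4,2): flips 1 -> legal
(4,5): no bracket -> illegal
(4,6): no bracket -> illegal
(4,7): no bracket -> illegal
(5,2): no bracket -> illegal
(5,3): flips 1 -> legal
(5,7): no bracket -> illegal
(6,3): no bracket -> illegal
(6,4): flips 1 -> legal
(6,5): no bracket -> illegal
(6,6): flips 1 -> legal
(6,7): no bracket -> illegal

Answer: (2,4) (3,5) (4,2) (5,3) (6,4) (6,6)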